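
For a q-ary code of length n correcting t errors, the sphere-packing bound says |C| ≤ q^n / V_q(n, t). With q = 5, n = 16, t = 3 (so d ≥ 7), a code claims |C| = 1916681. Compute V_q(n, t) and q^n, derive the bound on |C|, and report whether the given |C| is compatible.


V_q(n, t) = 37825, q^n = 152587890625, Hamming bound = 4034048, |C| = 1916681 ≤ bound (satisfied).

Step 1: Compute V_q(n, t) = Σ_{j=0}^3 C(n, j) (q−1)^j.
  j = 0: C(16,0)·(4)^0 = 1·1 = 1.
  j = 1: C(16,1)·(4)^1 = 16·4 = 64.
  j = 2: C(16,2)·(4)^2 = 120·16 = 1920.
  j = 3: C(16,3)·(4)^3 = 560·64 = 35840.
  V_q(n, t) = 1 + 64 + 1920 + 35840 = 37825.
Step 2: q^n = 5^16 = 152587890625.
Step 3: Hamming bound ⌊q^n / V_q(n,t)⌋ = ⌊152587890625/37825⌋ = 4034048.
Step 4: Compare |C| = 1916681 to 4034048: satisfied.
The claimed |C| lies below the Hamming bound.


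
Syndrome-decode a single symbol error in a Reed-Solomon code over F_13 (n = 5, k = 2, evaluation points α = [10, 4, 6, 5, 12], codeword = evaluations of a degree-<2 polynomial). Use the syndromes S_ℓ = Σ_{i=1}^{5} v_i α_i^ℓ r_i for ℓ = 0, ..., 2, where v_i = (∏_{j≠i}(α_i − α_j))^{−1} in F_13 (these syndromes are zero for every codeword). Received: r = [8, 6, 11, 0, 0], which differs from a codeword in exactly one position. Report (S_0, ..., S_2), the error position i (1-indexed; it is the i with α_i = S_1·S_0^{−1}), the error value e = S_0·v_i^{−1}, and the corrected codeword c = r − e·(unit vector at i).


S = (6, 4, 7), error at position 4, error magnitude e = 11, c = [8, 6, 11, 2, 0].

Step 1: column multipliers v_i = (∏_{j≠i}(α_i − α_j))^{−1} mod 13.
  i = 1 (α = 10): (10−4)(10−6)(10−5)(10−12) = 6·4·5·(−2) = −240 ≡ 7, so v_1 = 7^{−1} = 2 (mod 13).
  i = 2 (α = 4): (4−10)(4−6)(4−5)(4−12) = (−6)·(−2)·(−1)·(−8) = 96 ≡ 5, so v_2 = 5^{−1} = 8 (mod 13).
  i = 3 (α = 6): (6−10)(6−4)(6−5)(6−12) = (−4)·2·1·(−6) = 48 ≡ 9, so v_3 = 9^{−1} = 3 (mod 13).
  i = 4 (α = 5): (5−10)(5−4)(5−6)(5−12) = (−5)·1·(−1)·(−7) = −35 ≡ 4, so v_4 = 4^{−1} = 10 (mod 13).
  i = 5 (α = 12): (12−10)(12−4)(12−6)(12−5) = 2·8·6·7 = 672 ≡ 9, so v_5 = 9^{−1} = 3 (mod 13).
  v = [2, 8, 3, 10, 3].
Step 2: syndromes of r = [8, 6, 11, 0, 0] (all sums mod 13).
  S_0 = Σ v_i r_i = 2·8 + 8·6 + 3·11 + 10·0 + 3·0 = 97 ≡ 6.
  S_1 = Σ v_i α_i r_i = 2·10·8 + 8·4·6 + 3·6·11 + 10·5·0 + 3·12·0 = 550 ≡ 4.
  α_i^2 mod 13 = [9, 3, 10, 12, 1].
  S_2 = Σ v_i α_i^2 r_i = 2·9·8 + 8·3·6 + 3·10·11 + 10·12·0 + 3·1·0 = 618 ≡ 7.
  S = (6, 4, 7) ≠ 0, so r is not a codeword (an error is present).
Step 3: locate the error. For a single error e at position i, S_ℓ = v_i·e·α_i^ℓ, so α_err = S_1/S_0.
  S_0^{−1} = 6^{−1} = 11 (mod 13), so α_err = 4·11 = 44 ≡ 5 = α_4. Error position i = 4.
  Consistency check: S_2/S_1 = 7·10 = 70 ≡ 5 = α_err ✓ (single-error assumption holds).
Step 4: error magnitude e = S_0/v_4 = S_0·∏_{j≠4}(α_4 − α_j) = 6·4 = 24 ≡ 11 (mod 13).
Step 5: correct position 4: c_4 = r_4 − e = 0 − 11 ≡ 2 (mod 13). Hence c = [8, 6, 11, 2, 0].
  Check: interpolating c through the α_i gives m(x) = 9 + 9·x (degree < 2) with m(α_i) = c_i for every i, so c is indeed a codeword.


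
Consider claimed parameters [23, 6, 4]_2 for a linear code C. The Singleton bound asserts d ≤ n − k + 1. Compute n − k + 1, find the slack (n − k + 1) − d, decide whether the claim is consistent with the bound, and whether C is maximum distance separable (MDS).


Singleton RHS = n − k + 1 = 18, slack = 14, bound satisfied, not MDS.

Singleton bound: d ≤ n − k + 1.
Here n = 23, k = 6, so n − k + 1 = 18.
Given d = 4, check d ≤ 18: YES.
Slack = (n − k + 1) − d = 14.
The code is NOT MDS (slack = 14 > 0).
Description: the claimed parameters are [23, 6, 4]_2; such a code would be non-MDS.


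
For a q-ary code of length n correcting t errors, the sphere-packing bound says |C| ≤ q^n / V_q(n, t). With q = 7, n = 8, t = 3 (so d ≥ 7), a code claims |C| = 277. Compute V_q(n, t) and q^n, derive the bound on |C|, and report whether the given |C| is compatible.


V_q(n, t) = 13153, q^n = 5764801, Hamming bound = 438, |C| = 277 ≤ bound (satisfied).

Step 1: Compute V_q(n, t) = Σ_{j=0}^3 C(n, j) (q−1)^j.
  j = 0: C(8,0)·(6)^0 = 1·1 = 1.
  j = 1: C(8,1)·(6)^1 = 8·6 = 48.
  j = 2: C(8,2)·(6)^2 = 28·36 = 1008.
  j = 3: C(8,3)·(6)^3 = 56·216 = 12096.
  V_q(n, t) = 1 + 48 + 1008 + 12096 = 13153.
Step 2: q^n = 7^8 = 5764801.
Step 3: Hamming bound ⌊q^n / V_q(n,t)⌋ = ⌊5764801/13153⌋ = 438.
Step 4: Compare |C| = 277 to 438: satisfied.
The claimed |C| lies below the Hamming bound.


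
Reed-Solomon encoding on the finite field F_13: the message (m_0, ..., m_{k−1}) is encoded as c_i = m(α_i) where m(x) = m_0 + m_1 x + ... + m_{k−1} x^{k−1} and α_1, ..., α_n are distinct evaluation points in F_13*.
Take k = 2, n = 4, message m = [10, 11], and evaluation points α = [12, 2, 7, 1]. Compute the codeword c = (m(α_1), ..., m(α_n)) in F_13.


c = [12, 6, 9, 8]

Message polynomial: m(x) = 10 + 11·x (mod 13).
For each evaluation point α_i, compute m(α_i) mod 13:
  α_1 = 12: Horner steps 11 → 12, so m(12) = 12.
  α_2 = 2: Horner steps 11 → 6, so m(2) = 6.
  α_3 = 7: Horner steps 11 → 9, so m(7) = 9.
  α_4 = 1: Horner steps 11 → 8, so m(1) = 8.
Codeword c = [12, 6, 9, 8] ∈ F_13^4.


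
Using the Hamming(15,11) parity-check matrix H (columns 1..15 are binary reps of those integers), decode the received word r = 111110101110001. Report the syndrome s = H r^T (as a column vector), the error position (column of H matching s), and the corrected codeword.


s = (0, 0, 0, 1)^T, error position = 1, corrected codeword c = 011110101110001

Compute s = H r^T mod 2 one row at a time:
  s_1 = 0 + 1 + 1 + 1 + 0 + 0 + 0 + 1 = 4 ≡ 0 (mod 2).
  s_2 = 1 + 1 + 0 + 1 + 0 + 0 + 0 + 1 = 4 ≡ 0 (mod 2).
  s_3 = 1 + 1 + 0 + 1 + 1 + 1 + 0 + 1 = 6 ≡ 0 (mod 2).
  s_4 = 1 + 1 + 1 + 1 + 1 + 1 + 0 + 1 = 7 ≡ 1 (mod 2).
s = (0, 0, 0, 1)^T — this equals column 1 of H (binary 0001), so error is at position 1.
Correct: flip bit 1 of r = 111110101110001 to get c = 011110101110001.


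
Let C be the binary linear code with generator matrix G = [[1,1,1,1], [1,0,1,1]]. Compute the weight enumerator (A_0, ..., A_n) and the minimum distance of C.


Weight distribution: A_0 = 1, A_1 = 1, A_3 = 1, A_4 = 1. Minimum distance d = 1.

Enumerate all 2^2 = 4 messages m ∈ F_2^2.
For each, compute codeword c = mG in F_2^4, then tally its weight.
  m = 00 → c = 0000, weight = 0.
  m = 10 → c = 1111, weight = 4.
  m = 01 → c = 1011, weight = 3.
  m = 11 → c = 0100, weight = 1.
Tally weights:
  weight 0: 1 codewords.
  weight 1: 1 codewords.
  weight 3: 1 codewords.
  weight 4: 1 codewords.
Minimum distance d = smallest w > 0 with A_w > 0 = 1.
Sanity: Σ A_w = 4 = 2^2 = 4 ✓.


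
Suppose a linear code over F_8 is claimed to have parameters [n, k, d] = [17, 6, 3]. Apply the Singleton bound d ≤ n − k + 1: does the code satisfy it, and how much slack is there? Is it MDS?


Singleton RHS = n − k + 1 = 12, slack = 9, bound satisfied, not MDS.

Singleton bound: d ≤ n − k + 1.
Here n = 17, k = 6, so n − k + 1 = 12.
Given d = 3, check d ≤ 12: YES.
Slack = (n − k + 1) − d = 9.
The code is NOT MDS (slack = 9 > 0).
Description: the claimed parameters are [17, 6, 3]_8; such a code would be non-MDS.


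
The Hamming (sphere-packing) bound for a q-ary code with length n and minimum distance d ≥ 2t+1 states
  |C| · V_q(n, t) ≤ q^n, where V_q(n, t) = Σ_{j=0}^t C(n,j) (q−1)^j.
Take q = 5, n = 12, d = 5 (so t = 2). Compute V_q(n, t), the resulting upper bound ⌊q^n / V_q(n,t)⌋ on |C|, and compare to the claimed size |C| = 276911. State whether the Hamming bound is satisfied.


V_q(n, t) = 1105, q^n = 244140625, Hamming bound = 220941, |C| = 276911 > bound (violated).

Step 1: Compute V_q(n, t) = Σ_{j=0}^2 C(n, j) (q−1)^j.
  j = 0: C(12,0)·(4)^0 = 1·1 = 1.
  j = 1: C(12,1)·(4)^1 = 12·4 = 48.
  j = 2: C(12,2)·(4)^2 = 66·16 = 1056.
  V_q(n, t) = 1 + 48 + 1056 = 1105.
Step 2: q^n = 5^12 = 244140625.
Step 3: Hamming bound ⌊q^n / V_q(n,t)⌋ = ⌊244140625/1105⌋ = 220941.
Step 4: Compare |C| = 276911 to 220941: violated.
The claimed |C| lies above the Hamming bound, so no 5-ary code of length 12 with d ≥ 5 can have 276911 codewords.


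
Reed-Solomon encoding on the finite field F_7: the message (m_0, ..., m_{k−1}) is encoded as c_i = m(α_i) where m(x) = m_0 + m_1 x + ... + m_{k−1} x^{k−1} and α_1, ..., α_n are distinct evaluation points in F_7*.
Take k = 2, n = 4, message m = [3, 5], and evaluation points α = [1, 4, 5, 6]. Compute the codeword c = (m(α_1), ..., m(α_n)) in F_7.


c = [1, 2, 0, 5]

Message polynomial: m(x) = 3 + 5·x (mod 7).
For each evaluation point α_i, compute m(α_i) mod 7:
  α_1 = 1: Horner steps 5 → 1, so m(1) = 1.
  α_2 = 4: Horner steps 5 → 2, so m(4) = 2.
  α_3 = 5: Horner steps 5 → 0, so m(5) = 0.
  α_4 = 6: Horner steps 5 → 5, so m(6) = 5.
Codeword c = [1, 2, 0, 5] ∈ F_7^4.


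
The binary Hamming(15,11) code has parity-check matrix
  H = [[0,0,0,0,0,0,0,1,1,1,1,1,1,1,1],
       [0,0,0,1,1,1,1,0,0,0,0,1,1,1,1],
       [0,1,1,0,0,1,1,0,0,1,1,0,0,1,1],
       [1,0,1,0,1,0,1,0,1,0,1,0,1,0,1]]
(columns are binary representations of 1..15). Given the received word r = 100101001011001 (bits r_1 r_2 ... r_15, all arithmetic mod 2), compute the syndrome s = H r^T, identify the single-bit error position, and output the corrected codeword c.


s = (0, 0, 1, 0)^T, error position = 2, corrected codeword c = 110101001011001

Compute s = H r^T mod 2 one row at a time:
  s_1 = 0 + 1 + 0 + 1 + 1 + 0 + 0 + 1 = 4 ≡ 0 (mod 2).
  s_2 = 1 + 0 + 1 + 0 + 1 + 0 + 0 + 1 = 4 ≡ 0 (mod 2).
  s_3 = 0 + 0 + 1 + 0 + 0 + 1 + 0 + 1 = 3 ≡ 1 (mod 2).
  s_4 = 1 + 0 + 0 + 0 + 1 + 1 + 0 + 1 = 4 ≡ 0 (mod 2).
s = (0, 0, 1, 0)^T — this equals column 2 of H (binary 0010), so error is at position 2.
Correct: flip bit 2 of r = 100101001011001 to get c = 110101001011001.


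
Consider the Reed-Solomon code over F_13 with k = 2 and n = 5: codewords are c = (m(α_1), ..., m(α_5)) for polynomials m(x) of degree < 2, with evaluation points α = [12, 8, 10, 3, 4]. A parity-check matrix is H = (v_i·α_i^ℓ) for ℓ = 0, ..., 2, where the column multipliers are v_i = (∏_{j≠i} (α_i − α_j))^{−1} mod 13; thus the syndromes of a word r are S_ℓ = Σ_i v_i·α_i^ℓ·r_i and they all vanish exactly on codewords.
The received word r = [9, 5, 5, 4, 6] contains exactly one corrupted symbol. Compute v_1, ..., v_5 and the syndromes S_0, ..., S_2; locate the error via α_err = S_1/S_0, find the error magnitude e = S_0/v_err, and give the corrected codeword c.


S = (1, 8, 12), error at position 2, error magnitude e = 4, c = [9, 1, 5, 4, 6].

Step 1: column multipliers v_i = (∏_{j≠i}(α_i − α_j))^{−1} mod 13.
  i = 1 (α = 12): (12−8)(12−10)(12−3)(12−4) = 4·2·9·8 = 576 ≡ 4, so v_1 = 4^{−1} = 10 (mod 13).
  i = 2 (α = 8): (8−12)(8−10)(8−3)(8−4) = (−4)·(−2)·5·4 = 160 ≡ 4, so v_2 = 4^{−1} = 10 (mod 13).
  i = 3 (α = 10): (10−12)(10−8)(10−3)(10−4) = (−2)·2·7·6 = −168 ≡ 1, so v_3 = 1^{−1} = 1 (mod 13).
  i = 4 (α = 3): (3−12)(3−8)(3−10)(3−4) = (−9)·(−5)·(−7)·(−1) = 315 ≡ 3, so v_4 = 3^{−1} = 9 (mod 13).
  i = 5 (α = 4): (4−12)(4−8)(4−10)(4−3) = (−8)·(−4)·(−6)·1 = −192 ≡ 3, so v_5 = 3^{−1} = 9 (mod 13).
  v = [10, 10, 1, 9, 9].
Step 2: syndromes of r = [9, 5, 5, 4, 6] (all sums mod 13).
  S_0 = Σ v_i r_i = 10·9 + 10·5 + 1·5 + 9·4 + 9·6 = 235 ≡ 1.
  S_1 = Σ v_i α_i r_i = 10·12·9 + 10·8·5 + 1·10·5 + 9·3·4 + 9·4·6 = 1854 ≡ 8.
  α_i^2 mod 13 = [1, 12, 9, 9, 3].
  S_2 = Σ v_i α_i^2 r_i = 10·1·9 + 10·12·5 + 1·9·5 + 9·9·4 + 9·3·6 = 1221 ≡ 12.
  S = (1, 8, 12) ≠ 0, so r is not a codeword (an error is present).
Step 3: locate the error. For a single error e at position i, S_ℓ = v_i·e·α_i^ℓ, so α_err = S_1/S_0.
  S_0^{−1} = 1^{−1} = 1 (mod 13), so α_err = 8·1 = 8 ≡ 8 = α_2. Error position i = 2.
  Consistency check: S_2/S_1 = 12·5 = 60 ≡ 8 = α_err ✓ (single-error assumption holds).
Step 4: error magnitude e = S_0/v_2 = S_0·∏_{j≠2}(α_2 − α_j) = 1·4 = 4 ≡ 4 (mod 13).
Step 5: correct position 2: c_2 = r_2 − e = 5 − 4 ≡ 1 (mod 13). Hence c = [9, 1, 5, 4, 6].
  Check: interpolating c through the α_i gives m(x) = 11 + 2·x (degree < 2) with m(α_i) = c_i for every i, so c is indeed a codeword.


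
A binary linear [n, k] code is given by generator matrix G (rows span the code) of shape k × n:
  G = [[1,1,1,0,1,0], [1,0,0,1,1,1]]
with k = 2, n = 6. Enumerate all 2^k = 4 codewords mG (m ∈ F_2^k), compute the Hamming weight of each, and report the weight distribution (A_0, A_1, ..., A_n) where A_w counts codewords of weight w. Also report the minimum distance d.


Weight distribution: A_0 = 1, A_4 = 3. Minimum distance d = 4.

Enumerate all 2^2 = 4 messages m ∈ F_2^2.
For each, compute codeword c = mG in F_2^6, then tally its weight.
  m = 00 → c = 000000, weight = 0.
  m = 10 → c = 111010, weight = 4.
  m = 01 → c = 100111, weight = 4.
  m = 11 → c = 011101, weight = 4.
Tally weights:
  weight 0: 1 codewords.
  weight 4: 3 codewords.
Minimum distance d = smallest w > 0 with A_w > 0 = 4.
Sanity: Σ A_w = 4 = 2^2 = 4 ✓.


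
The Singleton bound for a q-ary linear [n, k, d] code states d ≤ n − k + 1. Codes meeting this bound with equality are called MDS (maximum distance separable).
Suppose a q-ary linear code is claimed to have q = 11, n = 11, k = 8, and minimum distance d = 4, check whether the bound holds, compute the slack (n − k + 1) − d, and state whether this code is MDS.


Singleton RHS = n − k + 1 = 4, slack = 0, bound satisfied, MDS.

Singleton bound: d ≤ n − k + 1.
Here n = 11, k = 8, so n − k + 1 = 4.
Given d = 4, check d ≤ 4: YES.
Slack = (n − k + 1) − d = 0.
The code is MDS (slack = 0).
Description: the claimed parameters are [11, 8, 4]_11; such a code would be MDS (meets Singleton bound).


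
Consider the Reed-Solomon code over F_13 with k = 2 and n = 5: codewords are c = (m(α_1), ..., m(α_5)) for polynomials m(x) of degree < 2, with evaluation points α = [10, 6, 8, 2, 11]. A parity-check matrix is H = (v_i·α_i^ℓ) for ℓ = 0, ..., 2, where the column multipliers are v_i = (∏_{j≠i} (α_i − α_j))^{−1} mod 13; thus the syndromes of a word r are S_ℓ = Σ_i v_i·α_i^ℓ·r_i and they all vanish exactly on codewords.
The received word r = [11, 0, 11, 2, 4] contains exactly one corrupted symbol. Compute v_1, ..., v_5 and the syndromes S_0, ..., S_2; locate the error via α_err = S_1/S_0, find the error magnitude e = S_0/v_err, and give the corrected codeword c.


S = (11, 10, 2), error at position 3, error magnitude e = 12, c = [11, 0, 12, 2, 4].

Step 1: column multipliers v_i = (∏_{j≠i}(α_i − α_j))^{−1} mod 13.
  i = 1 (α = 10): (10−6)(10−8)(10−2)(10−11) = 4·2·8·(−1) = −64 ≡ 1, so v_1 = 1^{−1} = 1 (mod 13).
  i = 2 (α = 6): (6−10)(6−8)(6−2)(6−11) = (−4)·(−2)·4·(−5) = −160 ≡ 9, so v_2 = 9^{−1} = 3 (mod 13).
  i = 3 (α = 8): (8−10)(8−6)(8−2)(8−11) = (−2)·2·6·(−3) = 72 ≡ 7, so v_3 = 7^{−1} = 2 (mod 13).
  i = 4 (α = 2): (2−10)(2−6)(2−8)(2−11) = (−8)·(−4)·(−6)·(−9) = 1728 ≡ 12, so v_4 = 12^{−1} = 12 (mod 13).
  i = 5 (α = 11): (11−10)(11−6)(11−8)(11−2) = 1·5·3·9 = 135 ≡ 5, so v_5 = 5^{−1} = 8 (mod 13).
  v = [1, 3, 2, 12, 8].
Step 2: syndromes of r = [11, 0, 11, 2, 4] (all sums mod 13).
  S_0 = Σ v_i r_i = 1·11 + 3·0 + 2·11 + 12·2 + 8·4 = 89 ≡ 11.
  S_1 = Σ v_i α_i r_i = 1·10·11 + 3·6·0 + 2·8·11 + 12·2·2 + 8·11·4 = 686 ≡ 10.
  α_i^2 mod 13 = [9, 10, 12, 4, 4].
  S_2 = Σ v_i α_i^2 r_i = 1·9·11 + 3·10·0 + 2·12·11 + 12·4·2 + 8·4·4 = 587 ≡ 2.
  S = (11, 10, 2) ≠ 0, so r is not a codeword (an error is present).
Step 3: locate the error. For a single error e at position i, S_ℓ = v_i·e·α_i^ℓ, so α_err = S_1/S_0.
  S_0^{−1} = 11^{−1} = 6 (mod 13), so α_err = 10·6 = 60 ≡ 8 = α_3. Error position i = 3.
  Consistency check: S_2/S_1 = 2·4 = 8 ≡ 8 = α_err ✓ (single-error assumption holds).
Step 4: error magnitude e = S_0/v_3 = S_0·∏_{j≠3}(α_3 − α_j) = 11·7 = 77 ≡ 12 (mod 13).
Step 5: correct position 3: c_3 = r_3 − e = 11 − 12 ≡ 12 (mod 13). Hence c = [11, 0, 12, 2, 4].
  Check: interpolating c through the α_i gives m(x) = 3 + 6·x (degree < 2) with m(α_i) = c_i for every i, so c is indeed a codeword.


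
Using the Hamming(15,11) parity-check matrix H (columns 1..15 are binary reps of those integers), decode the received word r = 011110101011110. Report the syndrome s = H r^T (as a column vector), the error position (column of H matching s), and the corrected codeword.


s = (1, 0, 1, 0)^T, error position = 10, corrected codeword c = 011110101111110

Compute s = H r^T mod 2 one row at a time:
  s_1 = 0 + 1 + 0 + 1 + 1 + 1 + 1 + 0 = 5 ≡ 1 (mod 2).
  s_2 = 1 + 1 + 0 + 1 + 1 + 1 + 1 + 0 = 6 ≡ 0 (mod 2).
  s_3 = 1 + 1 + 0 + 1 + 0 + 1 + 1 + 0 = 5 ≡ 1 (mod 2).
  s_4 = 0 + 1 + 1 + 1 + 1 + 1 + 1 + 0 = 6 ≡ 0 (mod 2).
s = (1, 0, 1, 0)^T — this equals column 10 of H (binary 1010), so error is at position 10.
Correct: flip bit 10 of r = 011110101011110 to get c = 011110101111110.


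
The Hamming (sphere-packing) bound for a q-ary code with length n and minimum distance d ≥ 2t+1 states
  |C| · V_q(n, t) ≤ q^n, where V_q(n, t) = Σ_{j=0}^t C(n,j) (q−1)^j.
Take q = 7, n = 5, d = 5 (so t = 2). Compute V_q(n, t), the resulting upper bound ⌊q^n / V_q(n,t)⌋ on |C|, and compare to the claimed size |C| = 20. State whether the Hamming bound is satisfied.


V_q(n, t) = 391, q^n = 16807, Hamming bound = 42, |C| = 20 ≤ bound (satisfied).

Step 1: Compute V_q(n, t) = Σ_{j=0}^2 C(n, j) (q−1)^j.
  j = 0: C(5,0)·(6)^0 = 1·1 = 1.
  j = 1: C(5,1)·(6)^1 = 5·6 = 30.
  j = 2: C(5,2)·(6)^2 = 10·36 = 360.
  V_q(n, t) = 1 + 30 + 360 = 391.
Step 2: q^n = 7^5 = 16807.
Step 3: Hamming bound ⌊q^n / V_q(n,t)⌋ = ⌊16807/391⌋ = 42.
Step 4: Compare |C| = 20 to 42: satisfied.
The claimed |C| lies below the Hamming bound.


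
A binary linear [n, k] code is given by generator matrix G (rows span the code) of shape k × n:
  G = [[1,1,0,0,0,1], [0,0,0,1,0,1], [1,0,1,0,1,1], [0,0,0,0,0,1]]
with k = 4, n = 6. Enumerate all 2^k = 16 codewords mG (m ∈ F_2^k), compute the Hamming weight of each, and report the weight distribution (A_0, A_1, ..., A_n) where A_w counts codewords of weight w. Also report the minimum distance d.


Weight distribution: A_0 = 1, A_1 = 2, A_2 = 2, A_3 = 4, A_4 = 5, A_5 = 2. Minimum distance d = 1.

Enumerate all 2^4 = 16 messages m ∈ F_2^4.
For each, compute codeword c = mG in F_2^6, then tally its weight.
  m = 0000 → c = 000000, weight = 0.
  m = 1000 → c = 110001, weight = 3.
  m = 0100 → c = 000101, weight = 2.
  m = 1100 → c = 110100, weight = 3.
  m = 0010 → c = 101011, weight = 4.
  m = 1010 → c = 011010, weight = 3.
  m = 0110 → c = 101110, weight = 4.
  m = 1110 → c = 011111, weight = 5.
  m = 0001 → c = 000001, weight = 1.
  m = 1001 → c = 110000, weight = 2.
  m = 0101 → c = 000100, weight = 1.
  m = 1101 → c = 110101, weight = 4.
  m = 0011 → c = 101010, weight = 3.
  m = 1011 → c = 011011, weight = 4.
  m = 0111 → c = 101111, weight = 5.
  m = 1111 → c = 011110, weight = 4.
Tally weights:
  weight 0: 1 codewords.
  weight 1: 2 codewords.
  weight 2: 2 codewords.
  weight 3: 4 codewords.
  weight 4: 5 codewords.
  weight 5: 2 codewords.
Minimum distance d = smallest w > 0 with A_w > 0 = 1.
Sanity: Σ A_w = 16 = 2^4 = 16 ✓.


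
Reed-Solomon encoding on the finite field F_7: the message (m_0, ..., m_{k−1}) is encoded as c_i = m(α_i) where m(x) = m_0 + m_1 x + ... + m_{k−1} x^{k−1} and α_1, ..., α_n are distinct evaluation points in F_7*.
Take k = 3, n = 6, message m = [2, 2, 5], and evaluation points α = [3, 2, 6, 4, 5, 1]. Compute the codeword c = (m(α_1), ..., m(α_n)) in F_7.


c = [4, 5, 5, 6, 4, 2]

Message polynomial: m(x) = 2 + 2·x + 5·x^2 (mod 7).
For each evaluation point α_i, compute m(α_i) mod 7:
  α_1 = 3: Horner steps 5 → 3 → 4, so m(3) = 4.
  α_2 = 2: Horner steps 5 → 5 → 5, so m(2) = 5.
  α_3 = 6: Horner steps 5 → 4 → 5, so m(6) = 5.
  α_4 = 4: Horner steps 5 → 1 → 6, so m(4) = 6.
  α_5 = 5: Horner steps 5 → 6 → 4, so m(5) = 4.
  α_6 = 1: Horner steps 5 → 0 → 2, so m(1) = 2.
Codeword c = [4, 5, 5, 6, 4, 2] ∈ F_7^6.


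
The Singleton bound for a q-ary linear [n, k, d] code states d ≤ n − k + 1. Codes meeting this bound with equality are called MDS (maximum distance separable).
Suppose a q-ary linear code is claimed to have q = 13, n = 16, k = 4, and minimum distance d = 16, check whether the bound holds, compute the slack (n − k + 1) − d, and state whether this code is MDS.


Singleton RHS = n − k + 1 = 13, slack = -3, bound violated (no such code; not MDS).

Singleton bound: d ≤ n − k + 1.
Here n = 16, k = 4, so n − k + 1 = 13.
Given d = 16, check d ≤ 13: NO.
Slack = (n − k + 1) − d = -3.
The slack is negative: d = 16 exceeds n − k + 1 = 13 by 3, so the Singleton bound is violated and no linear [16, 4, 16]_13 code can exist. In particular it is not MDS (MDS requires d = n − k + 1 exactly).
Description: the claimed parameters are [16, 4, 16]_13; such a code would be impossible (violates the Singleton bound).


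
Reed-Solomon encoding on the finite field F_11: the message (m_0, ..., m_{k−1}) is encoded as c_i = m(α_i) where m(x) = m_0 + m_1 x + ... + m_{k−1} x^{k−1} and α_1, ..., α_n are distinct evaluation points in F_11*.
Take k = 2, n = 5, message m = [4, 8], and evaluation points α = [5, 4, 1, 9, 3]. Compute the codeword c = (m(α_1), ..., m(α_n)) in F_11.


c = [0, 3, 1, 10, 6]

Message polynomial: m(x) = 4 + 8·x (mod 11).
For each evaluation point α_i, compute m(α_i) mod 11:
  α_1 = 5: Horner steps 8 → 0, so m(5) = 0.
  α_2 = 4: Horner steps 8 → 3, so m(4) = 3.
  α_3 = 1: Horner steps 8 → 1, so m(1) = 1.
  α_4 = 9: Horner steps 8 → 10, so m(9) = 10.
  α_5 = 3: Horner steps 8 → 6, so m(3) = 6.
Codeword c = [0, 3, 1, 10, 6] ∈ F_11^5.


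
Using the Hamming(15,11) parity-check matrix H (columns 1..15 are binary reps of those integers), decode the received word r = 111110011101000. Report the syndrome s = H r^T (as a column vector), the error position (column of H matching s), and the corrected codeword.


s = (0, 1, 1, 0)^T, error position = 6, corrected codeword c = 111111011101000

Compute s = H r^T mod 2 one row at a time:
  s_1 = 1 + 1 + 1 + 0 + 1 + 0 + 0 + 0 = 4 ≡ 0 (mod 2).
  s_2 = 1 + 1 + 0 + 0 + 1 + 0 + 0 + 0 = 3 ≡ 1 (mod 2).
  s_3 = 1 + 1 + 0 + 0 + 1 + 0 + 0 + 0 = 3 ≡ 1 (mod 2).
  s_4 = 1 + 1 + 1 + 0 + 1 + 0 + 0 + 0 = 4 ≡ 0 (mod 2).
s = (0, 1, 1, 0)^T — this equals column 6 of H (binary 0110), so error is at position 6.
Correct: flip bit 6 of r = 111110011101000 to get c = 111111011101000.


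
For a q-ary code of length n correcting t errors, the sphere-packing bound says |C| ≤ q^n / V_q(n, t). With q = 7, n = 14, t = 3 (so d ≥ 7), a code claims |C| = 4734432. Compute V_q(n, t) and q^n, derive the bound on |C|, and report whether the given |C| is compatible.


V_q(n, t) = 81985, q^n = 678223072849, Hamming bound = 8272526, |C| = 4734432 ≤ bound (satisfied).

Step 1: Compute V_q(n, t) = Σ_{j=0}^3 C(n, j) (q−1)^j.
  j = 0: C(14,0)·(6)^0 = 1·1 = 1.
  j = 1: C(14,1)·(6)^1 = 14·6 = 84.
  j = 2: C(14,2)·(6)^2 = 91·36 = 3276.
  j = 3: C(14,3)·(6)^3 = 364·216 = 78624.
  V_q(n, t) = 1 + 84 + 3276 + 78624 = 81985.
Step 2: q^n = 7^14 = 678223072849.
Step 3: Hamming bound ⌊q^n / V_q(n,t)⌋ = ⌊678223072849/81985⌋ = 8272526.
Step 4: Compare |C| = 4734432 to 8272526: satisfied.
The claimed |C| lies below the Hamming bound.


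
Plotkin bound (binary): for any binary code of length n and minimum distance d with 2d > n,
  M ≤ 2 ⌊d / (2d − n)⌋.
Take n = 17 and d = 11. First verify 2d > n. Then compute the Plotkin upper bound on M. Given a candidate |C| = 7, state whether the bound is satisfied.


Plotkin bound M ≤ 4; given |C| = 7 > bound (violated).

Check applicability: 2d = 22, n = 17.
2d − n = 5 > 0, so Plotkin applies.
Compute d/(2d−n) = 11/5 ≈ 2.2000.
⌊d/(2d−n)⌋ = 2.
Plotkin bound: M ≤ 2·2 = 4.
Given |C| = 7, check: VIOLATED.
This |C| is above the Plotkin bound, so no binary code with n = 17, d = 11 and 7 codewords exists.


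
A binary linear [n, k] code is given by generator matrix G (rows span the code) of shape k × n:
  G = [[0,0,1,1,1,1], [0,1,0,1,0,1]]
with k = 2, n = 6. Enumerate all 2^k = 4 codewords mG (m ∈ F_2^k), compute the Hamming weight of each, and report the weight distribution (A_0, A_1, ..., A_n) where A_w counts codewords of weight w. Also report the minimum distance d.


Weight distribution: A_0 = 1, A_3 = 2, A_4 = 1. Minimum distance d = 3.

Enumerate all 2^2 = 4 messages m ∈ F_2^2.
For each, compute codeword c = mG in F_2^6, then tally its weight.
  m = 00 → c = 000000, weight = 0.
  m = 10 → c = 001111, weight = 4.
  m = 01 → c = 010101, weight = 3.
  m = 11 → c = 011010, weight = 3.
Tally weights:
  weight 0: 1 codewords.
  weight 3: 2 codewords.
  weight 4: 1 codewords.
Minimum distance d = smallest w > 0 with A_w > 0 = 3.
Sanity: Σ A_w = 4 = 2^2 = 4 ✓.


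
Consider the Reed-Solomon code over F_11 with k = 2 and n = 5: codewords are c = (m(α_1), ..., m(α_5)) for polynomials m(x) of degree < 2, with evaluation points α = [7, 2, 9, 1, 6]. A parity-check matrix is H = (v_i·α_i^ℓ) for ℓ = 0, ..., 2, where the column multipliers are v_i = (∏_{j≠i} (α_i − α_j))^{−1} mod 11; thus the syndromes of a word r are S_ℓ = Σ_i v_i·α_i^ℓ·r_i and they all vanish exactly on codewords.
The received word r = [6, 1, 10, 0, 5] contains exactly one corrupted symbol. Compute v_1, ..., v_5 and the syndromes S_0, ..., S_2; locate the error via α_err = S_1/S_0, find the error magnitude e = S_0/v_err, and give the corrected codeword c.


S = (4, 3, 5), error at position 3, error magnitude e = 2, c = [6, 1, 8, 0, 5].

Step 1: column multipliers v_i = (∏_{j≠i}(α_i − α_j))^{−1} mod 11.
  i = 1 (α = 7): (7−2)(7−9)(7−1)(7−6) = 5·(−2)·6·1 = −60 ≡ 6, so v_1 = 6^{−1} = 2 (mod 11).
  i = 2 (α = 2): (2−7)(2−9)(2−1)(2−6) = (−5)·(−7)·1·(−4) = −140 ≡ 3, so v_2 = 3^{−1} = 4 (mod 11).
  i = 3 (α = 9): (9−7)(9−2)(9−1)(9−6) = 2·7·8·3 = 336 ≡ 6, so v_3 = 6^{−1} = 2 (mod 11).
  i = 4 (α = 1): (1−7)(1−2)(1−9)(1−6) = (−6)·(−1)·(−8)·(−5) = 240 ≡ 9, so v_4 = 9^{−1} = 5 (mod 11).
  i = 5 (α = 6): (6−7)(6−2)(6−9)(6−1) = (−1)·4·(−3)·5 = 60 ≡ 5, so v_5 = 5^{−1} = 9 (mod 11).
  v = [2, 4, 2, 5, 9].
Step 2: syndromes of r = [6, 1, 10, 0, 5] (all sums mod 11).
  S_0 = Σ v_i r_i = 2·6 + 4·1 + 2·10 + 5·0 + 9·5 = 81 ≡ 4.
  S_1 = Σ v_i α_i r_i = 2·7·6 + 4·2·1 + 2·9·10 + 5·1·0 + 9·6·5 = 542 ≡ 3.
  α_i^2 mod 11 = [5, 4, 4, 1, 3].
  S_2 = Σ v_i α_i^2 r_i = 2·5·6 + 4·4·1 + 2·4·10 + 5·1·0 + 9·3·5 = 291 ≡ 5.
  S = (4, 3, 5) ≠ 0, so r is not a codeword (an error is present).
Step 3: locate the error. For a single error e at position i, S_ℓ = v_i·e·α_i^ℓ, so α_err = S_1/S_0.
  S_0^{−1} = 4^{−1} = 3 (mod 11), so α_err = 3·3 = 9 ≡ 9 = α_3. Error position i = 3.
  Consistency check: S_2/S_1 = 5·4 = 20 ≡ 9 = α_err ✓ (single-error assumption holds).
Step 4: error magnitude e = S_0/v_3 = S_0·∏_{j≠3}(α_3 − α_j) = 4·6 = 24 ≡ 2 (mod 11).
Step 5: correct position 3: c_3 = r_3 − e = 10 − 2 ≡ 8 (mod 11). Hence c = [6, 1, 8, 0, 5].
  Check: interpolating c through the α_i gives m(x) = 10 + 1·x (degree < 2) with m(α_i) = c_i for every i, so c is indeed a codeword.


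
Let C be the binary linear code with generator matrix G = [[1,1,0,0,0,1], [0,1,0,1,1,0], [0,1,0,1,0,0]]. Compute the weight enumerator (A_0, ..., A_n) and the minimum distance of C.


Weight distribution: A_0 = 1, A_1 = 1, A_2 = 1, A_3 = 3, A_4 = 2. Minimum distance d = 1.

Enumerate all 2^3 = 8 messages m ∈ F_2^3.
For each, compute codeword c = mG in F_2^6, then tally its weight.
  m = 000 → c = 000000, weight = 0.
  m = 100 → c = 110001, weight = 3.
  m = 010 → c = 010110, weight = 3.
  m = 110 → c = 100111, weight = 4.
  m = 001 → c = 010100, weight = 2.
  m = 101 → c = 100101, weight = 3.
  m = 011 → c = 000010, weight = 1.
  m = 111 → c = 110011, weight = 4.
Tally weights:
  weight 0: 1 codewords.
  weight 1: 1 codewords.
  weight 2: 1 codewords.
  weight 3: 3 codewords.
  weight 4: 2 codewords.
Minimum distance d = smallest w > 0 with A_w > 0 = 1.
Sanity: Σ A_w = 8 = 2^3 = 8 ✓.


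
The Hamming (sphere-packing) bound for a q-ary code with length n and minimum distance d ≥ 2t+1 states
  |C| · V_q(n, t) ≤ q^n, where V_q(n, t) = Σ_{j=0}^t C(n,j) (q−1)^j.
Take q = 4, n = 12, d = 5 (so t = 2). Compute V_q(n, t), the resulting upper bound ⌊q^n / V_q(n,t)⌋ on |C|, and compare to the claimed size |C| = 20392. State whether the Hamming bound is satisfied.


V_q(n, t) = 631, q^n = 16777216, Hamming bound = 26588, |C| = 20392 ≤ bound (satisfied).

Step 1: Compute V_q(n, t) = Σ_{j=0}^2 C(n, j) (q−1)^j.
  j = 0: C(12,0)·(3)^0 = 1·1 = 1.
  j = 1: C(12,1)·(3)^1 = 12·3 = 36.
  j = 2: C(12,2)·(3)^2 = 66·9 = 594.
  V_q(n, t) = 1 + 36 + 594 = 631.
Step 2: q^n = 4^12 = 16777216.
Step 3: Hamming bound ⌊q^n / V_q(n,t)⌋ = ⌊16777216/631⌋ = 26588.
Step 4: Compare |C| = 20392 to 26588: satisfied.
The claimed |C| lies below the Hamming bound.


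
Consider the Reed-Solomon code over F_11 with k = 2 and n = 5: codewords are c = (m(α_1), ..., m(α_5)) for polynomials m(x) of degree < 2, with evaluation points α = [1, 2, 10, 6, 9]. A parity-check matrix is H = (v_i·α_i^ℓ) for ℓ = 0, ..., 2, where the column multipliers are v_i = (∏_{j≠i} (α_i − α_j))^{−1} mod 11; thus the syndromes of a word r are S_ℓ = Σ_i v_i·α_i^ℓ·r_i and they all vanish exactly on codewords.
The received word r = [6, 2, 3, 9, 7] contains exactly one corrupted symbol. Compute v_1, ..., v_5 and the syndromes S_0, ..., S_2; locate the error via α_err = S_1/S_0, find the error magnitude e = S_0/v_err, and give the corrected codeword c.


S = (5, 8, 4), error at position 4, error magnitude e = 1, c = [6, 2, 3, 8, 7].

Step 1: column multipliers v_i = (∏_{j≠i}(α_i − α_j))^{−1} mod 11.
  i = 1 (α = 1): (1−2)(1−10)(1−6)(1−9) = (−1)·(−9)·(−5)·(−8) = 360 ≡ 8, so v_1 = 8^{−1} = 7 (mod 11).
  i = 2 (α = 2): (2−1)(2−10)(2−6)(2−9) = 1·(−8)·(−4)·(−7) = −224 ≡ 7, so v_2 = 7^{−1} = 8 (mod 11).
  i = 3 (α = 10): (10−1)(10−2)(10−6)(10−9) = 9·8·4·1 = 288 ≡ 2, so v_3 = 2^{−1} = 6 (mod 11).
  i = 4 (α = 6): (6−1)(6−2)(6−10)(6−9) = 5·4·(−4)·(−3) = 240 ≡ 9, so v_4 = 9^{−1} = 5 (mod 11).
  i = 5 (α = 9): (9−1)(9−2)(9−10)(9−6) = 8·7·(−1)·3 = −168 ≡ 8, so v_5 = 8^{−1} = 7 (mod 11).
  v = [7, 8, 6, 5, 7].
Step 2: syndromes of r = [6, 2, 3, 9, 7] (all sums mod 11).
  S_0 = Σ v_i r_i = 7·6 + 8·2 + 6·3 + 5·9 + 7·7 = 170 ≡ 5.
  S_1 = Σ v_i α_i r_i = 7·1·6 + 8·2·2 + 6·10·3 + 5·6·9 + 7·9·7 = 965 ≡ 8.
  α_i^2 mod 11 = [1, 4, 1, 3, 4].
  S_2 = Σ v_i α_i^2 r_i = 7·1·6 + 8·4·2 + 6·1·3 + 5·3·9 + 7·4·7 = 455 ≡ 4.
  S = (5, 8, 4) ≠ 0, so r is not a codeword (an error is present).
Step 3: locate the error. For a single error e at position i, S_ℓ = v_i·e·α_i^ℓ, so α_err = S_1/S_0.
  S_0^{−1} = 5^{−1} = 9 (mod 11), so α_err = 8·9 = 72 ≡ 6 = α_4. Error position i = 4.
  Consistency check: S_2/S_1 = 4·7 = 28 ≡ 6 = α_err ✓ (single-error assumption holds).
Step 4: error magnitude e = S_0/v_4 = S_0·∏_{j≠4}(α_4 − α_j) = 5·9 = 45 ≡ 1 (mod 11).
Step 5: correct position 4: c_4 = r_4 − e = 9 − 1 ≡ 8 (mod 11). Hence c = [6, 2, 3, 8, 7].
  Check: interpolating c through the α_i gives m(x) = 10 + 7·x (degree < 2) with m(α_i) = c_i for every i, so c is indeed a codeword.


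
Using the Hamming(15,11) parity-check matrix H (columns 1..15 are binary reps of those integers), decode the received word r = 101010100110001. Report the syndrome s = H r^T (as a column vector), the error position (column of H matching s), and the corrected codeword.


s = (1, 1, 1, 0)^T, error position = 14, corrected codeword c = 101010100110011

Compute s = H r^T mod 2 one row at a time:
  s_1 = 0 + 0 + 1 + 1 + 0 + 0 + 0 + 1 = 3 ≡ 1 (mod 2).
  s_2 = 0 + 1 + 0 + 1 + 0 + 0 + 0 + 1 = 3 ≡ 1 (mod 2).
  s_3 = 0 + 1 + 0 + 1 + 1 + 1 + 0 + 1 = 5 ≡ 1 (mod 2).
  s_4 = 1 + 1 + 1 + 1 + 0 + 1 + 0 + 1 = 6 ≡ 0 (mod 2).
s = (1, 1, 1, 0)^T — this equals column 14 of H (binary 1110), so error is at position 14.
Correct: flip bit 14 of r = 101010100110001 to get c = 101010100110011.


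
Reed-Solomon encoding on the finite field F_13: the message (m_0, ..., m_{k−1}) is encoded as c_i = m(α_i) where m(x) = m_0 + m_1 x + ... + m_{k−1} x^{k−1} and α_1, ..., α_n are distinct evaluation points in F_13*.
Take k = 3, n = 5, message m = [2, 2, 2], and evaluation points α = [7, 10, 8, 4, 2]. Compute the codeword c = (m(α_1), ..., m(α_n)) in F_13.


c = [10, 1, 3, 3, 1]

Message polynomial: m(x) = 2 + 2·x + 2·x^2 (mod 13).
For each evaluation point α_i, compute m(α_i) mod 13:
  α_1 = 7: Horner steps 2 → 3 → 10, so m(7) = 10.
  α_2 = 10: Horner steps 2 → 9 → 1, so m(10) = 1.
  α_3 = 8: Horner steps 2 → 5 → 3, so m(8) = 3.
  α_4 = 4: Horner steps 2 → 10 → 3, so m(4) = 3.
  α_5 = 2: Horner steps 2 → 6 → 1, so m(2) = 1.
Codeword c = [10, 1, 3, 3, 1] ∈ F_13^5.


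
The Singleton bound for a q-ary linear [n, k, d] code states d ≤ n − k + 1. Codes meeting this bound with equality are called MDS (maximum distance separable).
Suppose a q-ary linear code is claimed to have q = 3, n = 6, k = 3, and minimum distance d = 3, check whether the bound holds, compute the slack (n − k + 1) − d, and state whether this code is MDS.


Singleton RHS = n − k + 1 = 4, slack = 1, bound satisfied, not MDS.

Singleton bound: d ≤ n − k + 1.
Here n = 6, k = 3, so n − k + 1 = 4.
Given d = 3, check d ≤ 4: YES.
Slack = (n − k + 1) − d = 1.
The code is NOT MDS (slack = 1 > 0).
Description: the claimed parameters are [6, 3, 3]_3; such a code would be non-MDS.


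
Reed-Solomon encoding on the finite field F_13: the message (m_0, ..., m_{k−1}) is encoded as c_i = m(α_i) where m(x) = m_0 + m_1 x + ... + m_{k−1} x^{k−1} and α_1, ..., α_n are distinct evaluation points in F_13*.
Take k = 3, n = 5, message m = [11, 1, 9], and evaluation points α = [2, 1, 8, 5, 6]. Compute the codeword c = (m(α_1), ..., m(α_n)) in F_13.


c = [10, 8, 10, 7, 3]

Message polynomial: m(x) = 11 + 1·x + 9·x^2 (mod 13).
For each evaluation point α_i, compute m(α_i) mod 13:
  α_1 = 2: Horner steps 9 → 6 → 10, so m(2) = 10.
  α_2 = 1: Horner steps 9 → 10 → 8, so m(1) = 8.
  α_3 = 8: Horner steps 9 → 8 → 10, so m(8) = 10.
  α_4 = 5: Horner steps 9 → 7 → 7, so m(5) = 7.
  α_5 = 6: Horner steps 9 → 3 → 3, so m(6) = 3.
Codeword c = [10, 8, 10, 7, 3] ∈ F_13^5.


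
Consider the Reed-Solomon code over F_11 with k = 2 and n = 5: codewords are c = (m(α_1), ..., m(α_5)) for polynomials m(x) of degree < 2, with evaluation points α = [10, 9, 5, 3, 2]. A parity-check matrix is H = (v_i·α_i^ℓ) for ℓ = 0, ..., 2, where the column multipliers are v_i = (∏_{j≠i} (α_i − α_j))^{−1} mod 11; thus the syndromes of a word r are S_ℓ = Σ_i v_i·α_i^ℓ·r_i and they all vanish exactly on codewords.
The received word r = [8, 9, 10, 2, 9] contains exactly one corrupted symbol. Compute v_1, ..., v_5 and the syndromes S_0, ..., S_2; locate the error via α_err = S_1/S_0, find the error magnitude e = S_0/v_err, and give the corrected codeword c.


S = (2, 7, 8), error at position 2, error magnitude e = 5, c = [8, 4, 10, 2, 9].

Step 1: column multipliers v_i = (∏_{j≠i}(α_i − α_j))^{−1} mod 11.
  i = 1 (α = 10): (10−9)(10−5)(10−3)(10−2) = 1·5·7·8 = 280 ≡ 5, so v_1 = 5^{−1} = 9 (mod 11).
  i = 2 (α = 9): (9−10)(9−5)(9−3)(9−2) = (−1)·4·6·7 = −168 ≡ 8, so v_2 = 8^{−1} = 7 (mod 11).
  i = 3 (α = 5): (5−10)(5−9)(5−3)(5−2) = (−5)·(−4)·2·3 = 120 ≡ 10, so v_3 = 10^{−1} = 10 (mod 11).
  i = 4 (α = 3): (3−10)(3−9)(3−5)(3−2) = (−7)·(−6)·(−2)·1 = −84 ≡ 4, so v_4 = 4^{−1} = 3 (mod 11).
  i = 5 (α = 2): (2−10)(2−9)(2−5)(2−3) = (−8)·(−7)·(−3)·(−1) = 168 ≡ 3, so v_5 = 3^{−1} = 4 (mod 11).
  v = [9, 7, 10, 3, 4].
Step 2: syndromes of r = [8, 9, 10, 2, 9] (all sums mod 11).
  S_0 = Σ v_i r_i = 9·8 + 7·9 + 10·10 + 3·2 + 4·9 = 277 ≡ 2.
  S_1 = Σ v_i α_i r_i = 9·10·8 + 7·9·9 + 10·5·10 + 3·3·2 + 4·2·9 = 1877 ≡ 7.
  α_i^2 mod 11 = [1, 4, 3, 9, 4].
  S_2 = Σ v_i α_i^2 r_i = 9·1·8 + 7·4·9 + 10·3·10 + 3·9·2 + 4·4·9 = 822 ≡ 8.
  S = (2, 7, 8) ≠ 0, so r is not a codeword (an error is present).
Step 3: locate the error. For a single error e at position i, S_ℓ = v_i·e·α_i^ℓ, so α_err = S_1/S_0.
  S_0^{−1} = 2^{−1} = 6 (mod 11), so α_err = 7·6 = 42 ≡ 9 = α_2. Error position i = 2.
  Consistency check: S_2/S_1 = 8·8 = 64 ≡ 9 = α_err ✓ (single-error assumption holds).
Step 4: error magnitude e = S_0/v_2 = S_0·∏_{j≠2}(α_2 − α_j) = 2·8 = 16 ≡ 5 (mod 11).
Step 5: correct position 2: c_2 = r_2 − e = 9 − 5 ≡ 4 (mod 11). Hence c = [8, 4, 10, 2, 9].
  Check: interpolating c through the α_i gives m(x) = 1 + 4·x (degree < 2) with m(α_i) = c_i for every i, so c is indeed a codeword.


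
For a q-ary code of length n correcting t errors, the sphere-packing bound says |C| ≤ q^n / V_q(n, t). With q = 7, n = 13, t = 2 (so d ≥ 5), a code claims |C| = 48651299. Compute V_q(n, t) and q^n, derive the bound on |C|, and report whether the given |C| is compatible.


V_q(n, t) = 2887, q^n = 96889010407, Hamming bound = 33560446, |C| = 48651299 > bound (violated).

Step 1: Compute V_q(n, t) = Σ_{j=0}^2 C(n, j) (q−1)^j.
  j = 0: C(13,0)·(6)^0 = 1·1 = 1.
  j = 1: C(13,1)·(6)^1 = 13·6 = 78.
  j = 2: C(13,2)·(6)^2 = 78·36 = 2808.
  V_q(n, t) = 1 + 78 + 2808 = 2887.
Step 2: q^n = 7^13 = 96889010407.
Step 3: Hamming bound ⌊q^n / V_q(n,t)⌋ = ⌊96889010407/2887⌋ = 33560446.
Step 4: Compare |C| = 48651299 to 33560446: violated.
The claimed |C| lies above the Hamming bound, so no 7-ary code of length 13 with d ≥ 5 can have 48651299 codewords.


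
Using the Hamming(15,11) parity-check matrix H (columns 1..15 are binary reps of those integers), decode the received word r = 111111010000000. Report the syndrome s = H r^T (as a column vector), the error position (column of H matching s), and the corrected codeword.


s = (1, 1, 1, 1)^T, error position = 15, corrected codeword c = 111111010000001

Compute s = H r^T mod 2 one row at a time:
  s_1 = 1 + 0 + 0 + 0 + 0 + 0 + 0 + 0 = 1 ≡ 1 (mod 2).
  s_2 = 1 + 1 + 1 + 0 + 0 + 0 + 0 + 0 = 3 ≡ 1 (mod 2).
  s_3 = 1 + 1 + 1 + 0 + 0 + 0 + 0 + 0 = 3 ≡ 1 (mod 2).
  s_4 = 1 + 1 + 1 + 0 + 0 + 0 + 0 + 0 = 3 ≡ 1 (mod 2).
s = (1, 1, 1, 1)^T — this equals column 15 of H (binary 1111), so error is at position 15.
Correct: flip bit 15 of r = 111111010000000 to get c = 111111010000001.


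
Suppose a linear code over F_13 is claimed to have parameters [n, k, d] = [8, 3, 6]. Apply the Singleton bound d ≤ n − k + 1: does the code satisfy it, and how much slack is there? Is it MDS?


Singleton RHS = n − k + 1 = 6, slack = 0, bound satisfied, MDS.

Singleton bound: d ≤ n − k + 1.
Here n = 8, k = 3, so n − k + 1 = 6.
Given d = 6, check d ≤ 6: YES.
Slack = (n − k + 1) − d = 0.
The code is MDS (slack = 0).
Description: the claimed parameters are [8, 3, 6]_13; such a code would be MDS (meets Singleton bound).


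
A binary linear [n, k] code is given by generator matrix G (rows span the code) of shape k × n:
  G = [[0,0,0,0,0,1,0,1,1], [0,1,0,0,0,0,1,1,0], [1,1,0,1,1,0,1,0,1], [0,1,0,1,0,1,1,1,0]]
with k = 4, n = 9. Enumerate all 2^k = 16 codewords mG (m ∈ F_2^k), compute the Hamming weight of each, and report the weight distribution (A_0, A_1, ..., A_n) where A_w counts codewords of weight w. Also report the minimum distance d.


Weight distribution: A_0 = 1, A_2 = 2, A_3 = 3, A_4 = 3, A_5 = 4, A_6 = 2, A_7 = 1. Minimum distance d = 2.

Enumerate all 2^4 = 16 messages m ∈ F_2^4.
For each, compute codeword c = mG in F_2^9, then tally its weight.
  m = 0000 → c = 000000000, weight = 0.
  m = 1000 → c = 000001011, weight = 3.
  m = 0100 → c = 010000110, weight = 3.
  m = 1100 → c = 010001101, weight = 4.
  m = 0010 → c = 110110101, weight = 6.
  m = 1010 → c = 110111110, weight = 7.
  m = 0110 → c = 100110011, weight = 5.
  m = 1110 → c = 100111000, weight = 4.
  m = 0001 → c = 010101110, weight = 5.
  m = 1001 → c = 010100101, weight = 4.
  m = 0101 → c = 000101000, weight = 2.
  m = 1101 → c = 000100011, weight = 3.
  m = 0011 → c = 100011011, weight = 5.
  m = 1011 → c = 100010000, weight = 2.
  m = 0111 → c = 110011101, weight = 6.
  m = 1111 → c = 110010110, weight = 5.
Tally weights:
  weight 0: 1 codewords.
  weight 2: 2 codewords.
  weight 3: 3 codewords.
  weight 4: 3 codewords.
  weight 5: 4 codewords.
  weight 6: 2 codewords.
  weight 7: 1 codewords.
Minimum distance d = smallest w > 0 with A_w > 0 = 2.
Sanity: Σ A_w = 16 = 2^4 = 16 ✓.
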